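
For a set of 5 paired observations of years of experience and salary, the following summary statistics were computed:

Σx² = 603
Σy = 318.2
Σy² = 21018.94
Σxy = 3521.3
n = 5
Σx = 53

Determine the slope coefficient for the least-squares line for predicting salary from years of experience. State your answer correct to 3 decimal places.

3.601

Sxx = Σx² − (Σx)²/n = 603 − 561.8 = 41.2
Sxy = Σxy − (Σx)(Σy)/n = 3521.3 − 3372.92 = 148.38
b = Sxy/Sxx = 148.38/41.2 = 3.601456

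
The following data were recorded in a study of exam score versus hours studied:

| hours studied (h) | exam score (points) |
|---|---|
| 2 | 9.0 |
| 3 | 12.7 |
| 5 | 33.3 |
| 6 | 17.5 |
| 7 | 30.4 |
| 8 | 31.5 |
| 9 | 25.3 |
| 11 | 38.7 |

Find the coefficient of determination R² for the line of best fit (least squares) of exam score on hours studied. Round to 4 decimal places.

0.6482

n = 8, Σx = 51, Σy = 198.4, Σxy = 1445.8, Σx² = 389, Σy² = 5711.62
Sxx = Σx² − (Σx)²/n = 389 − 325.125 = 63.875
Sxy = Σxy − (Σx)(Σy)/n = 1445.8 − 1264.8 = 181
Syy = Σy² − (Σy)²/n = 5711.62 − 4920.32 = 791.3
R² = Sxy²/(Sxx·Syy) = (181)²/(63.875·791.3) = 0.648164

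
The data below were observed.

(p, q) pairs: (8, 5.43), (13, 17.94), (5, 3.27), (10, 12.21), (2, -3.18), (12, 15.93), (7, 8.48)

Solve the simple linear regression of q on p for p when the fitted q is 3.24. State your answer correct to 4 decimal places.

5.2881

n = 7, Σx = 57, Σy = 60.08, Σxy = 659.27, Σx² = 555
Sxx = Σx² − (Σx)²/n = 555 − 464.142857 = 90.857143
Sxy = Σxy − (Σx)(Σy)/n = 659.27 − 489.222857 = 170.047143
b = Sxy/Sxx = 170.047143/90.857143 = 1.871588
a = ȳ − b·x̄ = 8.582857 − 1.871588·8.142857 = -6.657217
Set a + b·x = 3.24: x = (3.24 − (-6.657217)) / 1.871588 = 5.288139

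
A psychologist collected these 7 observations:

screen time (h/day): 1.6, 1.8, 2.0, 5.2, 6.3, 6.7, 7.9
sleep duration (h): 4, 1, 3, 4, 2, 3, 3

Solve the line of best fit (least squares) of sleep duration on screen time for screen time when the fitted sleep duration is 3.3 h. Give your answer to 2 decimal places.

17.81

n = 7, Σx = 31.5, Σy = 20, Σxy = 91.4, Σx² = 183.83
Sxx = Σx² − (Σx)²/n = 183.83 − 141.75 = 42.08
Sxy = Σxy − (Σx)(Σy)/n = 91.4 − 90 = 1.4
b = Sxy/Sxx = 1.4/42.08 = 0.033270
a = ȳ − b·x̄ = 2.857143 − 0.033270·4.5 = 2.707428
Set a + b·x = 3.3: x = (3.3 − 2.707428) / 0.033270 = 17.811020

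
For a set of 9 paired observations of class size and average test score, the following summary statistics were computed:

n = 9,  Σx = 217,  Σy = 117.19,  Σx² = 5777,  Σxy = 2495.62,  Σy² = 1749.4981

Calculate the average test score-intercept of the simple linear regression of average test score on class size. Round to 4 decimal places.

Sxx = Σx² − (Σx)²/n = 5777 − 5232.111111 = 544.888889
Sxy = Σxy − (Σx)(Σy)/n = 2495.62 − 2825.581111 = -329.961111
b = Sxy/Sxx = -329.961111/544.888889 = -0.605557
a = ȳ − b·x̄ = 13.021111 − (-0.605557)·24.111111 = 27.621756

27.6218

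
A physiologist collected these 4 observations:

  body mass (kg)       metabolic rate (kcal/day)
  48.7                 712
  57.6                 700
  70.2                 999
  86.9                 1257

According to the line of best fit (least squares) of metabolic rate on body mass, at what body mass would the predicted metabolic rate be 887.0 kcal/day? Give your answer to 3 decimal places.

n = 4, Σx = 263.4, Σy = 3668, Σxy = 254357.5, Σx² = 18169.1
Sxx = Σx² − (Σx)²/n = 18169.1 − 17344.89 = 824.21
Sxy = Σxy − (Σx)(Σy)/n = 254357.5 − 241537.8 = 12819.7
b = Sxy/Sxx = 12819.7/824.21 = 15.553924
a = ȳ − b·x̄ = 917 − 15.553924·65.85 = -107.225919
Set a + b·x = 887.0: x = (887.0 − (-107.225919)) / 15.553924 = 63.921226

63.921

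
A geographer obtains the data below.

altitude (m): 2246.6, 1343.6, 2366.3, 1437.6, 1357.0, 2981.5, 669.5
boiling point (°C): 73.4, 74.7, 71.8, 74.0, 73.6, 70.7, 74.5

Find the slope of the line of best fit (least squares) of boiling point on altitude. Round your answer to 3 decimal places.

n = 7, Σx = 12402.1, Σy = 512.7, Σxy = 902095.1, Σx² = 25697563.47
Sxx = Σx² − (Σx)²/n = 25697563.47 − 21973154.915714 = 3724408.554286
Sxy = Σxy − (Σx)(Σy)/n = 902095.1 − 908365.238571 = -6270.138571
b = Sxy/Sxx = -6270.138571/3724408.554286 = -0.001684

-0.002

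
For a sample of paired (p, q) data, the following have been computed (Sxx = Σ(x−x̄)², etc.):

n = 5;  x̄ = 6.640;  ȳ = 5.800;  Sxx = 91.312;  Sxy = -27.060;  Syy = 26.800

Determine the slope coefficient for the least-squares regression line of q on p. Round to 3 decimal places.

-0.296

b = Sxy/Sxx = -27.06/91.312 = -0.296347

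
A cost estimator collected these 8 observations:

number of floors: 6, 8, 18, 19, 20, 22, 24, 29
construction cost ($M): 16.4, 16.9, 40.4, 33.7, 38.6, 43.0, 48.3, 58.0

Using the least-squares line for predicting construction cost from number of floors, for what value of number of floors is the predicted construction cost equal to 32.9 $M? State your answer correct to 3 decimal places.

16.057

n = 8, Σx = 146, Σy = 295.3, Σxy = 6160.3, Σx² = 3086
Sxx = Σx² − (Σx)²/n = 3086 − 2664.5 = 421.5
Sxy = Σxy − (Σx)(Σy)/n = 6160.3 − 5389.225 = 771.075
b = Sxy/Sxx = 771.075/421.5 = 1.829359
a = ȳ − b·x̄ = 36.9125 − 1.829359·18.25 = 3.526690
Set a + b·x = 32.9: x = (32.9 − 3.526690) / 1.829359 = 16.056609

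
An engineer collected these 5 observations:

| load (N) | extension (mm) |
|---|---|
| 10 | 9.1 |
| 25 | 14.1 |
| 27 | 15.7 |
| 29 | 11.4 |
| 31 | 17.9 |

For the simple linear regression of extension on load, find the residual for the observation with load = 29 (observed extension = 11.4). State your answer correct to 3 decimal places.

n = 5, Σx = 122, Σy = 68.2, Σxy = 1752.9, Σx² = 3256
Sxx = Σx² − (Σx)²/n = 3256 − 2976.8 = 279.2
Sxy = Σxy − (Σx)(Σy)/n = 1752.9 − 1664.08 = 88.82
b = Sxy/Sxx = 88.82/279.2 = 0.318123
a = ȳ − b·x̄ = 13.64 − 0.318123·24.4 = 5.877794
ŷ(29) = 5.877794 + 0.318123·29 = 15.103367
residual = y − ŷ = 11.4 − 15.103367 = -3.703367

-3.703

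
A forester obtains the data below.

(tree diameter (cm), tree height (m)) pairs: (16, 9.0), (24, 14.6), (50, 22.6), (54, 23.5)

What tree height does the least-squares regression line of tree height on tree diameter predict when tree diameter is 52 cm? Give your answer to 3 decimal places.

23.202

n = 4, Σx = 144, Σy = 69.7, Σxy = 2893.4, Σx² = 6248
Sxx = Σx² − (Σx)²/n = 6248 − 5184 = 1064
Sxy = Σxy − (Σx)(Σy)/n = 2893.4 − 2509.2 = 384.2
b = Sxy/Sxx = 384.2/1064 = 0.361090
a = ȳ − b·x̄ = 17.425 − 0.361090·36 = 4.425752
ŷ(52) = a + b·52 = 4.425752 + 0.361090·52 = 23.202444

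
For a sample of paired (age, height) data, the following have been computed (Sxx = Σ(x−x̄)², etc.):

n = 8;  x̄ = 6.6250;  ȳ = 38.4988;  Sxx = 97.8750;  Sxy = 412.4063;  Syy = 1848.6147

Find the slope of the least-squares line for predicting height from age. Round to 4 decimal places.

4.2136

b = Sxy/Sxx = 412.4063/97.875 = 4.213602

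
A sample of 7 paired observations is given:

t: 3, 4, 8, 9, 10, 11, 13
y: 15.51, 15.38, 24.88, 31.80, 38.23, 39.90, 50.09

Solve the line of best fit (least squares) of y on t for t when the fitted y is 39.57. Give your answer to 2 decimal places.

n = 7, Σx = 58, Σy = 215.79, Σxy = 2065.66, Σx² = 560
Sxx = Σx² − (Σx)²/n = 560 − 480.571429 = 79.428571
Sxy = Σxy − (Σx)(Σy)/n = 2065.66 − 1787.974286 = 277.685714
b = Sxy/Sxx = 277.685714/79.428571 = 3.496043
a = ȳ − b·x̄ = 30.827143 − 3.496043·8.285714 = 1.859928
Set a + b·x = 39.57: x = (39.57 − 1.859928) / 3.496043 = 10.786501

10.79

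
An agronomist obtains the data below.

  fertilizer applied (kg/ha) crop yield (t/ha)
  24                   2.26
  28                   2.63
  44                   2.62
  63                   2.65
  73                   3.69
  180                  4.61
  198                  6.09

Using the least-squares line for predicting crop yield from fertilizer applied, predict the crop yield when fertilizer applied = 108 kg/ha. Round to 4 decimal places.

3.8940

n = 7, Σx = 610, Σy = 24.55, Σxy = 2715.1, Σx² = 84198
Sxx = Σx² − (Σx)²/n = 84198 − 53157.142857 = 31040.857143
Sxy = Σxy − (Σx)(Σy)/n = 2715.1 − 2139.357143 = 575.742857
b = Sxy/Sxx = 575.742857/31040.857143 = 0.018548
a = ȳ − b·x̄ = 3.507143 − 0.018548·87.142857 = 1.890825
ŷ(108) = a + b·108 = 1.890825 + 0.018548·108 = 3.893999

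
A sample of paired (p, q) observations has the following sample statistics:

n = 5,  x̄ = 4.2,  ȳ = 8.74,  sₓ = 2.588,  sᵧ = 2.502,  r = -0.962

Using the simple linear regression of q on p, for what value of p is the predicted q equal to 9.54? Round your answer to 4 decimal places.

3.3398

b = r · sᵧ/sₓ = -0.962 · 2.502/2.588 = -0.930032
a = ȳ − b·x̄ = 8.74 − (-0.930032)·4.2 = 12.646136
Set a + b·x = 9.54: x = (9.54 − 12.646136) / (-0.930032) = 3.339815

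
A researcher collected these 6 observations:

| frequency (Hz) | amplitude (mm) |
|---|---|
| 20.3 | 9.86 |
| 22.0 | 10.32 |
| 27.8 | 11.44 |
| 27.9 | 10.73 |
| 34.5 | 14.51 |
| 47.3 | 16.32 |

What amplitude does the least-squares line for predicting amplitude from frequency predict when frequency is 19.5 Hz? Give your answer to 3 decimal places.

n = 6, Σx = 179.8, Σy = 73.18, Σxy = 2317.128, Σx² = 5874.88
Sxx = Σx² − (Σx)²/n = 5874.88 − 5388.006667 = 486.873333
Sxy = Σxy − (Σx)(Σy)/n = 2317.128 − 2192.960667 = 124.167333
b = Sxy/Sxx = 124.167333/486.873333 = 0.255030
a = ȳ − b·x̄ = 12.196667 − 0.255030·29.966667 = 4.554266
ŷ(19.5) = a + b·19.5 = 4.554266 + 0.255030·19.5 = 9.527352

9.527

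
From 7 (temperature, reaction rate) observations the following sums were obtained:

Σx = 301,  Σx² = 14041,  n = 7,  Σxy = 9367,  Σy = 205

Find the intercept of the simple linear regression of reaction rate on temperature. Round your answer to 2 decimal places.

Sxx = Σx² − (Σx)²/n = 14041 − 12943 = 1098
Sxy = Σxy − (Σx)(Σy)/n = 9367 − 8815 = 552
b = Sxy/Sxx = 552/1098 = 0.502732
a = ȳ − b·x̄ = 29.285714 − 0.502732·43 = 7.668228

7.67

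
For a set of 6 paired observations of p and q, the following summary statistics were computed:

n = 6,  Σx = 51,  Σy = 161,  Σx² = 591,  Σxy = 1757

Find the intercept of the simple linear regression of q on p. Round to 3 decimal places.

Sxx = Σx² − (Σx)²/n = 591 − 433.5 = 157.5
Sxy = Σxy − (Σx)(Σy)/n = 1757 − 1368.5 = 388.5
b = Sxy/Sxx = 388.5/157.5 = 2.466667
a = ȳ − b·x̄ = 26.833333 − 2.466667·8.5 = 5.866667

5.867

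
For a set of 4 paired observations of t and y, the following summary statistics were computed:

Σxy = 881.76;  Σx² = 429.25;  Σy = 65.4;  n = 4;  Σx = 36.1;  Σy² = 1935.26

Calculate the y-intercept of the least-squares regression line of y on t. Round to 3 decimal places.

Sxx = Σx² − (Σx)²/n = 429.25 − 325.8025 = 103.4475
Sxy = Σxy − (Σx)(Σy)/n = 881.76 − 590.235 = 291.525
b = Sxy/Sxx = 291.525/103.4475 = 2.818096
a = ȳ − b·x̄ = 16.35 − 2.818096·9.025 = -9.083318

-9.083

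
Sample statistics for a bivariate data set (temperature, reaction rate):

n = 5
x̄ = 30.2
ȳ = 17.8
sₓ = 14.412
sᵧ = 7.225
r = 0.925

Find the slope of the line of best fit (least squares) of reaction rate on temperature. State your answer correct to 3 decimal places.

0.464

b = r · sᵧ/sₓ = 0.925 · 7.225/14.412 = 0.463719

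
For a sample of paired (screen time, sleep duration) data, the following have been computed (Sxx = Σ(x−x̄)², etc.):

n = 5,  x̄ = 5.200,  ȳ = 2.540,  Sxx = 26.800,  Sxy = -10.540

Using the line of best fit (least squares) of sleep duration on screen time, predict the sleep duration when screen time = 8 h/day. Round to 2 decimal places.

b = Sxy/Sxx = -10.54/26.8 = -0.393284
a = ȳ − b·x̄ = 2.54 − (-0.393284)·5.2 = 4.585075
ŷ(8) = a + b·8 = 4.585075 + (-0.393284)·8 = 1.438806

1.44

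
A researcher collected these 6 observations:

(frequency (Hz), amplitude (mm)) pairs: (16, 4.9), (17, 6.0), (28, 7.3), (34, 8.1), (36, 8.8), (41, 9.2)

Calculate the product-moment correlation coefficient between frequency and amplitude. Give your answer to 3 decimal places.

0.980

n = 6, Σx = 172, Σy = 44.3, Σxy = 1354.2, Σx² = 5462, Σy² = 340.99
Sxx = Σx² − (Σx)²/n = 5462 − 4930.666667 = 531.333333
Sxy = Σxy − (Σx)(Σy)/n = 1354.2 − 1269.933333 = 84.266667
Syy = Σy² − (Σy)²/n = 340.99 − 327.081667 = 13.908333
r = Sxy/√(Sxx·Syy) = 84.266667/√(7389.961111) = 84.266667/85.964883 = 0.980245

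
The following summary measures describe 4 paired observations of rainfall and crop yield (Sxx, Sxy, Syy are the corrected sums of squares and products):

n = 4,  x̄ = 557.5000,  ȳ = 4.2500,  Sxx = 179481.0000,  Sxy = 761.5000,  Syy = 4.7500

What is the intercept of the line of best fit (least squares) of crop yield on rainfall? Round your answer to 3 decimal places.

b = Sxy/Sxx = 761.5/179481 = 0.004243
a = ȳ − b·x̄ = 4.25 − 0.004243·557.5 = 1.884645

1.885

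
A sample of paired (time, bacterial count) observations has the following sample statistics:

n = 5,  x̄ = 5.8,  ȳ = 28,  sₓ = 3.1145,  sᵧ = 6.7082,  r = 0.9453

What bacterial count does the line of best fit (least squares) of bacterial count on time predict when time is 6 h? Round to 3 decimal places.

b = r · sᵧ/sₓ = 0.9453 · 6.7082/3.1145 = 2.036045
a = ȳ − b·x̄ = 28 − 2.036045·5.8 = 16.190940
ŷ(6) = a + b·6 = 16.190940 + 2.036045·6 = 28.407209

28.407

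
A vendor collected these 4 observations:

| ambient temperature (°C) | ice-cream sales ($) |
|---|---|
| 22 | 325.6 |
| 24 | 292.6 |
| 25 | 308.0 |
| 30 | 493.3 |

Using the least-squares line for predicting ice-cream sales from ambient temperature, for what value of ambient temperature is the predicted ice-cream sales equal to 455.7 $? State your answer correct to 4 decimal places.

29.4100

n = 4, Σx = 101, Σy = 1419.5, Σxy = 36684.6, Σx² = 2585
Sxx = Σx² − (Σx)²/n = 2585 − 2550.25 = 34.75
Sxy = Σxy − (Σx)(Σy)/n = 36684.6 − 35842.375 = 842.225
b = Sxy/Sxx = 842.225/34.75 = 24.236691
a = ȳ − b·x̄ = 354.875 − 24.236691·25.25 = -257.101439
Set a + b·x = 455.7: x = (455.7 − (-257.101439)) / 24.236691 = 29.410015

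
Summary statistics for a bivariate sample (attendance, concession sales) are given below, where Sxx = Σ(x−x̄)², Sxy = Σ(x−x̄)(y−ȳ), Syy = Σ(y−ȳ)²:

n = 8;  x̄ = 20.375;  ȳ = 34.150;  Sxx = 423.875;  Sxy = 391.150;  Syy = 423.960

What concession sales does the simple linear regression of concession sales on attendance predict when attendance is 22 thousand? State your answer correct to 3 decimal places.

b = Sxy/Sxx = 391.15/423.875 = 0.922796
a = ȳ − b·x̄ = 34.15 − 0.922796·20.375 = 15.348039
ŷ(22) = a + b·22 = 15.348039 + 0.922796·22 = 35.649543

35.650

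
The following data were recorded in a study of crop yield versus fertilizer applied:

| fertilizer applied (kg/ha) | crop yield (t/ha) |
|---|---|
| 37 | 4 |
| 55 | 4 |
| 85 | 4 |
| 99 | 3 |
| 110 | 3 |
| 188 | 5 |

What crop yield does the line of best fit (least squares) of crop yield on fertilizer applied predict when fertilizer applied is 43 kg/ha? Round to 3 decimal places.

3.551

n = 6, Σx = 574, Σy = 23, Σxy = 2275, Σx² = 68864
Sxx = Σx² − (Σx)²/n = 68864 − 54912.666667 = 13951.333333
Sxy = Σxy − (Σx)(Σy)/n = 2275 − 2200.333333 = 74.666667
b = Sxy/Sxx = 74.666667/13951.333333 = 0.005352
a = ȳ − b·x̄ = 3.833333 − 0.005352·95.666667 = 3.321331
ŷ(43) = a + b·43 = 3.321331 + 0.005352·43 = 3.551465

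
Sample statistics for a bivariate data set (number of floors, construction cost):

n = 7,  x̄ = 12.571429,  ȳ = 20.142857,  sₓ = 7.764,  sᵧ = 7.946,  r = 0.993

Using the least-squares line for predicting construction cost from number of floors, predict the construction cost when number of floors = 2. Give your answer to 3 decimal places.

b = r · sᵧ/sₓ = 0.993 · 7.946/7.764 = 1.016277
a = ȳ − b·x̄ = 20.142857 − 1.016277·12.571429 = 7.366797
ŷ(2) = a + b·2 = 7.366797 + 1.016277·2 = 9.399352

9.399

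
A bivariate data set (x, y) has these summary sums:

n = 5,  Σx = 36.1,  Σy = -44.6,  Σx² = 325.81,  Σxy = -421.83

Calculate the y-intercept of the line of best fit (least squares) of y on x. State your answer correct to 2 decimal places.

2.14

Sxx = Σx² − (Σx)²/n = 325.81 − 260.642 = 65.168
Sxy = Σxy − (Σx)(Σy)/n = -421.83 − (-322.012) = -99.818
b = Sxy/Sxx = -99.818/65.168 = -1.531703
a = ȳ − b·x̄ = -8.92 − (-1.531703)·7.22 = 2.138893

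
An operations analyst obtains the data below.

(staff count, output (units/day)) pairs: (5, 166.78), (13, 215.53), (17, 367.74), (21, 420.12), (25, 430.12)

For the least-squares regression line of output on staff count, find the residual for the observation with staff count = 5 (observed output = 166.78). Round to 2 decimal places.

14.07

n = 5, Σx = 81, Σy = 1600.29, Σxy = 29462.89, Σx² = 1549
Sxx = Σx² − (Σx)²/n = 1549 − 1312.2 = 236.8
Sxy = Σxy − (Σx)(Σy)/n = 29462.89 − 25924.698 = 3538.192
b = Sxy/Sxx = 3538.192/236.8 = 14.941689
a = ȳ − b·x̄ = 320.058 − 14.941689·16.2 = 78.002635
ŷ(5) = 78.002635 + 14.941689·5 = 152.711081
residual = y − ŷ = 166.78 − 152.711081 = 14.068919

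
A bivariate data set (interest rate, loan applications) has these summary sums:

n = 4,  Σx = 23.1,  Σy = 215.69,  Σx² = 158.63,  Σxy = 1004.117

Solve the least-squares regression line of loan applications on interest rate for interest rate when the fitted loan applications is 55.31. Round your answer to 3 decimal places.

5.630

Sxx = Σx² − (Σx)²/n = 158.63 − 133.4025 = 25.2275
Sxy = Σxy − (Σx)(Σy)/n = 1004.117 − 1245.60975 = -241.49275
b = Sxy/Sxx = -241.49275/25.2275 = -9.572599
a = ȳ − b·x̄ = 53.9225 − (-9.572599)·5.775 = 109.204261
Set a + b·x = 55.31: x = (55.31 − 109.204261) / (-9.572599) = 5.630055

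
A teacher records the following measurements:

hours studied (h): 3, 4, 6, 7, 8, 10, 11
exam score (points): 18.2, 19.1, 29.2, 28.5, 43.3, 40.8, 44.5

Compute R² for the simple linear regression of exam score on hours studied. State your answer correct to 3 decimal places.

0.886

n = 7, Σx = 49, Σy = 223.6, Σxy = 1749.6, Σx² = 395, Σy² = 7880.72
Sxx = Σx² − (Σx)²/n = 395 − 343 = 52
Sxy = Σxy − (Σx)(Σy)/n = 1749.6 − 1565.2 = 184.4
Syy = Σy² − (Σy)²/n = 7880.72 − 7142.422857 = 738.297143
R² = Sxy²/(Sxx·Syy) = (184.4)²/(52·738.297143) = 0.885701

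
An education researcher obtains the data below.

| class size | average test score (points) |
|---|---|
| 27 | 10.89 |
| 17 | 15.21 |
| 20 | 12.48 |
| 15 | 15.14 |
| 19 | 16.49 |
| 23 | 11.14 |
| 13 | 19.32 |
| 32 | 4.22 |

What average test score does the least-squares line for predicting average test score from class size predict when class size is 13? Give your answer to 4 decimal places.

18.3817

n = 8, Σx = 166, Σy = 104.89, Σxy = 1985.03, Σx² = 3726
Sxx = Σx² − (Σx)²/n = 3726 − 3444.5 = 281.5
Sxy = Σxy − (Σx)(Σy)/n = 1985.03 − 2176.4675 = -191.4375
b = Sxy/Sxx = -191.4375/281.5 = -0.680062
a = ȳ − b·x̄ = 13.11125 − (-0.680062)·20.75 = 27.222540
ŷ(13) = a + b·13 = 27.222540 + (-0.680062)·13 = 18.381732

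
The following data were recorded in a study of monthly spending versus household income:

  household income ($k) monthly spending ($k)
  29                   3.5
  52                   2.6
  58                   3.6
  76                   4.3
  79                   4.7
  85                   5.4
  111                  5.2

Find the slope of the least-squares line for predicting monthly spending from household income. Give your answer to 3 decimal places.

n = 7, Σx = 490, Σy = 29.3, Σxy = 2179.8, Σx² = 38472
Sxx = Σx² − (Σx)²/n = 38472 − 34300 = 4172
Sxy = Σxy − (Σx)(Σy)/n = 2179.8 − 2051 = 128.8
b = Sxy/Sxx = 128.8/4172 = 0.030872

0.031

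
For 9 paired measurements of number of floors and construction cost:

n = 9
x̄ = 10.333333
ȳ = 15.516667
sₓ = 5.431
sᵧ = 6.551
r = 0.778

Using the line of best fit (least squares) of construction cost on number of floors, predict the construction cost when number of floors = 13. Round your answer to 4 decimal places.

b = r · sᵧ/sₓ = 0.778 · 6.551/5.431 = 0.938442
a = ȳ − b·x̄ = 15.516667 − 0.938442·10.333333 = 5.819434
ŷ(13) = a + b·13 = 5.819434 + 0.938442·13 = 18.019179

18.0192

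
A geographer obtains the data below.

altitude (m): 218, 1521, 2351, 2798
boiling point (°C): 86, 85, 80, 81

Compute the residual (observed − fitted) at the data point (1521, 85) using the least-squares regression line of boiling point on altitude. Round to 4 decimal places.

n = 4, Σx = 6888, Σy = 332, Σxy = 562751, Σx² = 15716970
Sxx = Σx² − (Σx)²/n = 15716970 − 11861136 = 3855834
Sxy = Σxy − (Σx)(Σy)/n = 562751 − 571704 = -8953
b = Sxy/Sxx = -8953/3855834 = -0.002322
a = ȳ − b·x̄ = 83 − (-0.002322)·1722 = 86.998374
ŷ(1521) = 86.998374 + (-0.002322)·1521 = 83.466709
residual = y − ŷ = 85 − 83.466709 = 1.533291

1.5333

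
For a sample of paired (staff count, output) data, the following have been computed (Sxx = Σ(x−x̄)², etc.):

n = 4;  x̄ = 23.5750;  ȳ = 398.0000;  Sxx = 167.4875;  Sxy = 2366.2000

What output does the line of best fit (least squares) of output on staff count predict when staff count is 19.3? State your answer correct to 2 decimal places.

337.60

b = Sxy/Sxx = 2366.2/167.4875 = 14.127621
a = ȳ − b·x̄ = 398 − 14.127621·23.575 = 64.941324
ŷ(19.3) = a + b·19.3 = 64.941324 + 14.127621·19.3 = 337.604418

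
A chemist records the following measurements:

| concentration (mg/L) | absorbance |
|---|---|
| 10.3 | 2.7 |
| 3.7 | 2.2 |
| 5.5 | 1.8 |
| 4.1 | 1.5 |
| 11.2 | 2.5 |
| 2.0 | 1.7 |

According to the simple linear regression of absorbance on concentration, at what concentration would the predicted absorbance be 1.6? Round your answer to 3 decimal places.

1.650

n = 6, Σx = 36.8, Σy = 12.4, Σxy = 83.4, Σx² = 296.28
Sxx = Σx² − (Σx)²/n = 296.28 − 225.706667 = 70.573333
Sxy = Σxy − (Σx)(Σy)/n = 83.4 − 76.053333 = 7.346667
b = Sxy/Sxx = 7.346667/70.573333 = 0.104100
a = ȳ − b·x̄ = 2.066667 − 0.104100·6.133333 = 1.428188
Set a + b·x = 1.6: x = (1.6 − 1.428188) / 0.104100 = 1.650454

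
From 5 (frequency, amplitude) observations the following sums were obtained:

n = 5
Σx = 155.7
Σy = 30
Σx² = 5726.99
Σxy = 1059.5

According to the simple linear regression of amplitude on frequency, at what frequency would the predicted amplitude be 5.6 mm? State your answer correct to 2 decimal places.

28.34

Sxx = Σx² − (Σx)²/n = 5726.99 − 4848.498 = 878.492
Sxy = Σxy − (Σx)(Σy)/n = 1059.5 − 934.2 = 125.3
b = Sxy/Sxx = 125.3/878.492 = 0.142631
a = ȳ − b·x̄ = 6 − 0.142631·31.14 = 1.558477
Set a + b·x = 5.6: x = (5.6 − 1.558477) / 0.142631 = 28.335556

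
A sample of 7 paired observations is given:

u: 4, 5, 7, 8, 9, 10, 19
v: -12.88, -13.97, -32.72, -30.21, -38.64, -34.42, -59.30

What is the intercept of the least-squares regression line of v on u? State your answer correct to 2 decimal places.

n = 7, Σx = 62, Σy = -222.14, Σxy = -2410.75, Σx² = 696
Sxx = Σx² − (Σx)²/n = 696 − 549.142857 = 146.857143
Sxy = Σxy − (Σx)(Σy)/n = -2410.75 − (-1967.525714) = -443.224286
b = Sxy/Sxx = -443.224286/146.857143 = -3.018064
a = ȳ − b·x̄ = -31.734286 − (-3.018064)·8.857143 = -5.002860

-5.00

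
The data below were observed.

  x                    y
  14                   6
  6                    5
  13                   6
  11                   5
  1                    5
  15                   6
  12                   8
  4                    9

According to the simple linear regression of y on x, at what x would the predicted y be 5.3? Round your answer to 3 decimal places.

186.200

n = 8, Σx = 76, Σy = 50, Σxy = 474, Σx² = 908
Sxx = Σx² − (Σx)²/n = 908 − 722 = 186
Sxy = Σxy − (Σx)(Σy)/n = 474 − 475 = -1
b = Sxy/Sxx = -1/186 = -0.005376
a = ȳ − b·x̄ = 6.25 − (-0.005376)·9.5 = 6.301075
Set a + b·x = 5.3: x = (5.3 − 6.301075) / (-0.005376) = 186.2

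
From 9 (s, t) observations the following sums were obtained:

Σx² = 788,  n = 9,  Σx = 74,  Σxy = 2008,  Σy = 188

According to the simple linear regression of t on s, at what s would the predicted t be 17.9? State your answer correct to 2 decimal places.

7.06

Sxx = Σx² − (Σx)²/n = 788 − 608.444444 = 179.555556
Sxy = Σxy − (Σx)(Σy)/n = 2008 − 1545.777778 = 462.222222
b = Sxy/Sxx = 462.222222/179.555556 = 2.574257
a = ȳ − b·x̄ = 20.888889 − 2.574257·8.222222 = -0.277228
Set a + b·x = 17.9: x = (17.9 − (-0.277228)) / 2.574257 = 7.061154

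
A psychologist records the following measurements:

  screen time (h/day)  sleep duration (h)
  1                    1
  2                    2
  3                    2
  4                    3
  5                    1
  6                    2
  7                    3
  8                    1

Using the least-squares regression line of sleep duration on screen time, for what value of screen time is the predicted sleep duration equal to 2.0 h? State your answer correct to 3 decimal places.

8.000

n = 8, Σx = 36, Σy = 15, Σxy = 69, Σx² = 204
Sxx = Σx² − (Σx)²/n = 204 − 162 = 42
Sxy = Σxy − (Σx)(Σy)/n = 69 − 67.5 = 1.5
b = Sxy/Sxx = 1.5/42 = 0.035714
a = ȳ − b·x̄ = 1.875 − 0.035714·4.5 = 1.714286
Set a + b·x = 2.0: x = (2.0 − 1.714286) / 0.035714 = 8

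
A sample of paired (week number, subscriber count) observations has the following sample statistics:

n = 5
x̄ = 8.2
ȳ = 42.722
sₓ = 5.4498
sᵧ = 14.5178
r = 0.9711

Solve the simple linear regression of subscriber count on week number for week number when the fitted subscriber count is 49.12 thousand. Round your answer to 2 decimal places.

10.67

b = r · sᵧ/sₓ = 0.9711 · 14.5178/5.4498 = 2.586927
a = ȳ − b·x̄ = 42.722 − 2.586927·8.2 = 21.509197
Set a + b·x = 49.12: x = (49.12 − 21.509197) / 2.586927 = 10.673205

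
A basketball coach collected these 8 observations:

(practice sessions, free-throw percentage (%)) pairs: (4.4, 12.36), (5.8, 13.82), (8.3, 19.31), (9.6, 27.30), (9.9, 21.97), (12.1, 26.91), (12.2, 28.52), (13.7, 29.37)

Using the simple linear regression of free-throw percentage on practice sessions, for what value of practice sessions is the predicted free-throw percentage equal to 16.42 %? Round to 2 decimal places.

n = 8, Σx = 76, Σy = 179.56, Σxy = 1850.32, Σx² = 795
Sxx = Σx² − (Σx)²/n = 795 − 722 = 73
Sxy = Σxy − (Σx)(Σy)/n = 1850.32 − 1705.82 = 144.5
b = Sxy/Sxx = 144.5/73 = 1.979452
a = ȳ − b·x̄ = 22.445 − 1.979452·9.5 = 3.640205
Set a + b·x = 16.42: x = (16.42 − 3.640205) / 1.979452 = 6.456228

6.46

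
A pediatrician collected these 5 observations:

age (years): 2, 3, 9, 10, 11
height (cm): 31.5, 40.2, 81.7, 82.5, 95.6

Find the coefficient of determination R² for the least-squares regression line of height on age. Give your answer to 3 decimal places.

0.992

n = 5, Σx = 35, Σy = 331.5, Σxy = 2795.5, Σx² = 315, Σy² = 25228.79
Sxx = Σx² − (Σx)²/n = 315 − 245 = 70
Sxy = Σxy − (Σx)(Σy)/n = 2795.5 − 2320.5 = 475
Syy = Σy² − (Σy)²/n = 25228.79 − 21978.45 = 3250.34
R² = Sxy²/(Sxx·Syy) = (475)²/(70·3250.34) = 0.991654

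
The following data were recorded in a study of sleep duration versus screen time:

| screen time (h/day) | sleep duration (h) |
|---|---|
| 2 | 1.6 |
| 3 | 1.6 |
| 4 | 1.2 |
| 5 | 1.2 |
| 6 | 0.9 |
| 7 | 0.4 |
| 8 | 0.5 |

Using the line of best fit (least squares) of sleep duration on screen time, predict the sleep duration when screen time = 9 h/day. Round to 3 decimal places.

n = 7, Σx = 35, Σy = 7.4, Σxy = 31, Σx² = 203
Sxx = Σx² − (Σx)²/n = 203 − 175 = 28
Sxy = Σxy − (Σx)(Σy)/n = 31 − 37 = -6
b = Sxy/Sxx = -6/28 = -0.214286
a = ȳ − b·x̄ = 1.057143 − (-0.214286)·5 = 2.128571
ŷ(9) = a + b·9 = 2.128571 + (-0.214286)·9 = 0.2

0.200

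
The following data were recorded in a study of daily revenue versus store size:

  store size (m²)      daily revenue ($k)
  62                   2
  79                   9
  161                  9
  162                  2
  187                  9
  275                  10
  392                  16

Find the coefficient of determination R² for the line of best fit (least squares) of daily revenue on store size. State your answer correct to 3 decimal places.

n = 7, Σx = 1318, Σy = 57, Σxy = 13313, Σx² = 326508, Σy² = 607
Sxx = Σx² − (Σx)²/n = 326508 − 248160.571429 = 78347.428571
Sxy = Σxy − (Σx)(Σy)/n = 13313 − 10732.285714 = 2580.714286
Syy = Σy² − (Σy)²/n = 607 − 464.142857 = 142.857143
R² = Sxy²/(Sxx·Syy) = (2580.714286)²/(78347.428571·142.857143) = 0.595050

0.595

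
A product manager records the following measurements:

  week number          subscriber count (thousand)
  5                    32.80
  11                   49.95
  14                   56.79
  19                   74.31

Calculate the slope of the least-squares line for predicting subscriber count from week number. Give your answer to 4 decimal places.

2.9269

n = 4, Σx = 49, Σy = 213.85, Σxy = 2920.4, Σx² = 703
Sxx = Σx² − (Σx)²/n = 703 − 600.25 = 102.75
Sxy = Σxy − (Σx)(Σy)/n = 2920.4 − 2619.6625 = 300.7375
b = Sxy/Sxx = 300.7375/102.75 = 2.926886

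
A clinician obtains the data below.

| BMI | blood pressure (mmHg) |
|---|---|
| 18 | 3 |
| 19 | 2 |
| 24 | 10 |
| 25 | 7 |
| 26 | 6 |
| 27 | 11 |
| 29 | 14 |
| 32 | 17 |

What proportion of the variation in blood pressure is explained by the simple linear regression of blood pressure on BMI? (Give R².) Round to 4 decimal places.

0.8569

n = 8, Σx = 200, Σy = 70, Σxy = 1910, Σx² = 5156, Σy² = 804
Sxx = Σx² − (Σx)²/n = 5156 − 5000 = 156
Sxy = Σxy − (Σx)(Σy)/n = 1910 − 1750 = 160
Syy = Σy² − (Σy)²/n = 804 − 612.5 = 191.5
R² = Sxy²/(Sxx·Syy) = (160)²/(156·191.5) = 0.856932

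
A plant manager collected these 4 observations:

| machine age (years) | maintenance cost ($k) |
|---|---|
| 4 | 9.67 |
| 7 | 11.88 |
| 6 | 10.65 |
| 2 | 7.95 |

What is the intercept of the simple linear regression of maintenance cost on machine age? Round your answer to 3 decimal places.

n = 4, Σx = 19, Σy = 40.15, Σxy = 201.64, Σx² = 105
Sxx = Σx² − (Σx)²/n = 105 − 90.25 = 14.75
Sxy = Σxy − (Σx)(Σy)/n = 201.64 − 190.7125 = 10.9275
b = Sxy/Sxx = 10.9275/14.75 = 0.740847
a = ȳ − b·x̄ = 10.0375 − 0.740847·4.75 = 6.518475

6.518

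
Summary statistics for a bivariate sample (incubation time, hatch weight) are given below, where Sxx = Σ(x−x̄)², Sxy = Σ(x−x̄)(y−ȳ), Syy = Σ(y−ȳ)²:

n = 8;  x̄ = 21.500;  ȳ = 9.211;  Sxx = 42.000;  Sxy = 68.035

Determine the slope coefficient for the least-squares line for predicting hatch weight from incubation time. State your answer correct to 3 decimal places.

1.620

b = Sxy/Sxx = 68.035/42 = 1.619881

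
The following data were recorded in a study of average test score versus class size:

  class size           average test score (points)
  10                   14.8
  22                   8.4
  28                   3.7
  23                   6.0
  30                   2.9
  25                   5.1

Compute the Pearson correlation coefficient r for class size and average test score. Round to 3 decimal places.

-0.989

n = 6, Σx = 138, Σy = 40.9, Σxy = 788.9, Σx² = 3422, Σy² = 373.71
Sxx = Σx² − (Σx)²/n = 3422 − 3174 = 248
Sxy = Σxy − (Σx)(Σy)/n = 788.9 − 940.7 = -151.8
Syy = Σy² − (Σy)²/n = 373.71 − 278.801667 = 94.908333
r = Sxy/√(Sxx·Syy) = -151.8/√(23537.266667) = -151.8/153.418599 = -0.989450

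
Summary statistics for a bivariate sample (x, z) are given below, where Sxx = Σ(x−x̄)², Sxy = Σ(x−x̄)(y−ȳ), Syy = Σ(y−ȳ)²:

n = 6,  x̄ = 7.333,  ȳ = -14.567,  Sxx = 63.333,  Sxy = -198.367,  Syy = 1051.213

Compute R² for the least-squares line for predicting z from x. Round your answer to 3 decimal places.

0.591

R² = Sxy²/(Sxx·Syy) = (-198.367)²/(63.333·1051.213) = 0.591042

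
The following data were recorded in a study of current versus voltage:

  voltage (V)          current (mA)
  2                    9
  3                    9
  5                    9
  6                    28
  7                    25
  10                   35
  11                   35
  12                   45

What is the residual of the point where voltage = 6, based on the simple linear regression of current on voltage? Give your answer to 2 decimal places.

n = 8, Σx = 56, Σy = 195, Σxy = 1708, Σx² = 488
Sxx = Σx² − (Σx)²/n = 488 − 392 = 96
Sxy = Σxy − (Σx)(Σy)/n = 1708 − 1365 = 343
b = Sxy/Sxx = 343/96 = 3.572917
a = ȳ − b·x̄ = 24.375 − 3.572917·7 = -0.635417
ŷ(6) = -0.635417 + 3.572917·6 = 20.802083
residual = y − ŷ = 28 − 20.802083 = 7.197917

7.20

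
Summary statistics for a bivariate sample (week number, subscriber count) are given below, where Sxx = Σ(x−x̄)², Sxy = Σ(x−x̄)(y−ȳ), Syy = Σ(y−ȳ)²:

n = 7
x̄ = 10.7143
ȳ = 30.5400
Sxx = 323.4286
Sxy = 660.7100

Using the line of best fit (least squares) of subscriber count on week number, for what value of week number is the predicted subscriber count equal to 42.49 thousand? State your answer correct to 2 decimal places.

b = Sxy/Sxx = 660.71/323.4286 = 2.042831
a = ȳ − b·x̄ = 30.54 − 2.042831·10.7143 = 8.652495
Set a + b·x = 42.49: x = (42.49 − 8.652495) / 2.042831 = 16.564025

16.56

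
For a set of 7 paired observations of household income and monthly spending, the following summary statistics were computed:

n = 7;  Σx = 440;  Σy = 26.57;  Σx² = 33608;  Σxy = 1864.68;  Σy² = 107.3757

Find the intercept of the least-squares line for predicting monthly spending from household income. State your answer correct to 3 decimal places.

1.741

Sxx = Σx² − (Σx)²/n = 33608 − 27657.142857 = 5950.857143
Sxy = Σxy − (Σx)(Σy)/n = 1864.68 − 1670.114286 = 194.565714
b = Sxy/Sxx = 194.565714/5950.857143 = 0.032695
a = ȳ − b·x̄ = 3.795714 − 0.032695·62.857143 = 1.740574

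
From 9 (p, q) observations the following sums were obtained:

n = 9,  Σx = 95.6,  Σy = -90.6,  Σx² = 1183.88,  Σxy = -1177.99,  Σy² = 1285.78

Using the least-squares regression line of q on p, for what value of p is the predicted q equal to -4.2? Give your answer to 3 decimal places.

Sxx = Σx² − (Σx)²/n = 1183.88 − 1015.484444 = 168.395556
Sxy = Σxy − (Σx)(Σy)/n = -1177.99 − (-962.373333) = -215.616667
b = Sxy/Sxx = -215.616667/168.395556 = -1.280418
a = ȳ − b·x̄ = -10.066667 − (-1.280418)·10.622222 = 3.534216
Set a + b·x = -4.2: x = (-4.2 − 3.534216) / (-1.280418) = 6.040384

6.040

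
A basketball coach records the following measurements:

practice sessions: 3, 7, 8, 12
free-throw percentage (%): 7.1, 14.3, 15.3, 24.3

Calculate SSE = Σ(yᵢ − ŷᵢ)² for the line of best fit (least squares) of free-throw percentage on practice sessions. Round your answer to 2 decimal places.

n = 4, Σx = 30, Σy = 61, Σxy = 535.4, Σx² = 266, Σy² = 1079.48
Sxx = Σx² − (Σx)²/n = 266 − 225 = 41
Sxy = Σxy − (Σx)(Σy)/n = 535.4 − 457.5 = 77.9
Syy = Σy² − (Σy)²/n = 1079.48 − 930.25 = 149.23
b = Sxy/Sxx = 77.9/41 = 1.9
SSE = Syy − b·Sxy = 149.23 − 1.9·77.9 = 1.22

1.22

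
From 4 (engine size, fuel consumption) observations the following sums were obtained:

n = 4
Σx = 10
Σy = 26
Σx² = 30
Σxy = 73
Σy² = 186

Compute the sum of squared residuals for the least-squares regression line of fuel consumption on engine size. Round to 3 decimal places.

4.200

Sxx = Σx² − (Σx)²/n = 30 − 25 = 5
Sxy = Σxy − (Σx)(Σy)/n = 73 − 65 = 8
Syy = Σy² − (Σy)²/n = 186 − 169 = 17
b = Sxy/Sxx = 8/5 = 1.6
SSE = Syy − b·Sxy = 17 − 1.6·8 = 4.2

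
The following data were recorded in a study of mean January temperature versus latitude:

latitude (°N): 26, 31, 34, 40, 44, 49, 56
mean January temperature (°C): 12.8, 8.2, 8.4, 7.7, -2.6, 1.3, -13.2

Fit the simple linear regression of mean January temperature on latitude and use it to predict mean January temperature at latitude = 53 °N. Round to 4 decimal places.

n = 7, Σx = 280, Σy = 22.6, Σxy = 390.7, Σx² = 11866
Sxx = Σx² − (Σx)²/n = 11866 − 11200 = 666
Sxy = Σxy − (Σx)(Σy)/n = 390.7 − 904 = -513.3
b = Sxy/Sxx = -513.3/666 = -0.770721
a = ȳ − b·x̄ = 3.228571 − (-0.770721)·40 = 34.057400
ŷ(53) = a + b·53 = 34.057400 + (-0.770721)·53 = -6.790798

-6.7908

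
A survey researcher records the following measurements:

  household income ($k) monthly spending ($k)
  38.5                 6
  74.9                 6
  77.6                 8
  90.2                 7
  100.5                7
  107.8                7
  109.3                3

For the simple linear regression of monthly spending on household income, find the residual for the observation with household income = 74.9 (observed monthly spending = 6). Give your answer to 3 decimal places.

-0.416

n = 7, Σx = 598.8, Σy = 44, Σxy = 3718.6, Σx² = 54917.64
Sxx = Σx² − (Σx)²/n = 54917.64 − 51223.062857 = 3694.577143
Sxy = Σxy − (Σx)(Σy)/n = 3718.6 − 3763.885714 = -45.285714
b = Sxy/Sxx = -45.285714/3694.577143 = -0.012257
a = ȳ − b·x̄ = 6.285714 − (-0.012257)·85.542857 = 7.334243
ŷ(74.9) = 7.334243 + (-0.012257)·74.9 = 6.416167
residual = y − ŷ = 6 − 6.416167 = -0.416167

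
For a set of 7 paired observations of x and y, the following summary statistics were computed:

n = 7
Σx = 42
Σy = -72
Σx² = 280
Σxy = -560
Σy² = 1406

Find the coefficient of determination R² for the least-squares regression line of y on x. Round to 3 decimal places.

0.879

Sxx = Σx² − (Σx)²/n = 280 − 252 = 28
Sxy = Σxy − (Σx)(Σy)/n = -560 − (-432) = -128
Syy = Σy² − (Σy)²/n = 1406 − 740.571429 = 665.428571
R² = Sxy²/(Sxx·Syy) = (-128)²/(28·665.428571) = 0.879347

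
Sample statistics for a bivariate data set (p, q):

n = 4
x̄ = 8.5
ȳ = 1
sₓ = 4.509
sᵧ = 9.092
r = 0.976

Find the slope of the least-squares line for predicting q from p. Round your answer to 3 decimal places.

b = r · sᵧ/sₓ = 0.976 · 9.092/4.509 = 1.968018

1.968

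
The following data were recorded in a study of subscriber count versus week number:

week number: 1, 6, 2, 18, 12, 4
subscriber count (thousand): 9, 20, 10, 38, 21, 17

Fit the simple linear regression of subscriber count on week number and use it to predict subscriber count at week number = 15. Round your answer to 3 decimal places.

n = 6, Σx = 43, Σy = 115, Σxy = 1153, Σx² = 525
Sxx = Σx² − (Σx)²/n = 525 − 308.166667 = 216.833333
Sxy = Σxy − (Σx)(Σy)/n = 1153 − 824.166667 = 328.833333
b = Sxy/Sxx = 328.833333/216.833333 = 1.516526
a = ȳ − b·x̄ = 19.166667 − 1.516526·7.166667 = 8.298232
ŷ(15) = a + b·15 = 8.298232 + 1.516526·15 = 31.046118

31.046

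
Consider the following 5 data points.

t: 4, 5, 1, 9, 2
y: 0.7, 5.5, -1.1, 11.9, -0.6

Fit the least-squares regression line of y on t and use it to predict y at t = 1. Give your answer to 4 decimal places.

-2.1814

n = 5, Σx = 21, Σy = 16.4, Σxy = 135.1, Σx² = 127
Sxx = Σx² − (Σx)²/n = 127 − 88.2 = 38.8
Sxy = Σxy − (Σx)(Σy)/n = 135.1 − 68.88 = 66.22
b = Sxy/Sxx = 66.22/38.8 = 1.706701
a = ȳ − b·x̄ = 3.28 − 1.706701·4.2 = -3.888144
ŷ(1) = a + b·1 = -3.888144 + 1.706701·1 = -2.181443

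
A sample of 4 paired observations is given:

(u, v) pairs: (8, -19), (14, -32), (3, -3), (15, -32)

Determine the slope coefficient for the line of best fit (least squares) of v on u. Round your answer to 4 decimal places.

-2.4362

n = 4, Σx = 40, Σy = -86, Σxy = -1089, Σx² = 494
Sxx = Σx² − (Σx)²/n = 494 − 400 = 94
Sxy = Σxy − (Σx)(Σy)/n = -1089 − (-860) = -229
b = Sxy/Sxx = -229/94 = -2.436170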